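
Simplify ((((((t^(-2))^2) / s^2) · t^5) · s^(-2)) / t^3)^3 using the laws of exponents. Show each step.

s^(-12)t^(-6)

((((((t^(-2))^2) / s^2) · t^5) · s^(-2)) / t^3)^3
= ((((((t^(-2))^2) / s^2) · t^5) · s^(-2))^3) / ((t^3)^3)    [power of a quotient]
= ((((((t^(-2))^2) / s^2) · t^5)^3) · ((s^(-2))^3)) / ((t^3)^3)    [power of a product]
= ((((((t^(-2))^2) / s^2)^3) · ((t^5)^3)) · ((s^(-2))^3)) / ((t^3)^3)    [power of a product]
= ((((((t^(-2))^2)^3) / ((s^2)^3)) · ((t^5)^3)) · ((s^(-2))^3)) / ((t^3)^3)    [power of a quotient]
= (((((t^(-2))^6) / ((s^2)^3)) · ((t^5)^3)) · ((s^(-2))^3)) / ((t^3)^3)    [power of a power]
= (((t^(-12) / ((s^2)^3)) · ((t^5)^3)) · ((s^(-2))^3)) / ((t^3)^3)    [power of a power]
= (((t^(-12) / s^6) · ((t^5)^3)) · ((s^(-2))^3)) / ((t^3)^3)    [power of a power]
= (((t^(-12) / s^6) · t^15) · ((s^(-2))^3)) / ((t^3)^3)    [power of a power]
= (((t^(-12) / s^6) · t^15) · s^(-6)) / ((t^3)^3)    [power of a power]
= (((t^(-12) / s^6) · t^15) · s^(-6)) / t^9    [power of a power]
= s^(-12)t^(-6)    [quotient of powers; product of powers]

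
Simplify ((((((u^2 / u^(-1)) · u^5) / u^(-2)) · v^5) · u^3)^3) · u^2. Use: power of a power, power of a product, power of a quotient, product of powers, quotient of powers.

((((((u^2 / u^(-1)) · u^5) / u^(-2)) · v^5) · u^3)^3) · u^2
= ((((((u^2 / u^(-1)) · u^5) / u^(-2)) · v^5)^3) · ((u^3)^3)) · u^2    [power of a product]
= ((((((u^2 / u^(-1)) · u^5) / u^(-2))^3) · ((v^5)^3)) · ((u^3)^3)) · u^2    [power of a product]
= ((((((u^2 / u^(-1)) · u^5)^3) / ((u^(-2))^3)) · ((v^5)^3)) · ((u^3)^3)) · u^2    [power of a quotient]
= ((((((u^2 / u^(-1))^3) · ((u^5)^3)) / ((u^(-2))^3)) · ((v^5)^3)) · ((u^3)^3)) · u^2    [power of a product]
= (((((((u^2)^3) / ((u^(-1))^3)) · ((u^5)^3)) / ((u^(-2))^3)) · ((v^5)^3)) · ((u^3)^3)) · u^2    [power of a quotient]
= (((((u^6 / ((u^(-1))^3)) · ((u^5)^3)) / ((u^(-2))^3)) · ((v^5)^3)) · ((u^3)^3)) · u^2    [power of a power]
= (((((u^6 / u^(-3)) · ((u^5)^3)) / ((u^(-2))^3)) · ((v^5)^3)) · ((u^3)^3)) · u^2    [power of a power]
= ((((u^9 · ((u^5)^3)) / ((u^(-2))^3)) · ((v^5)^3)) · ((u^3)^3)) · u^2    [quotient of powers]
= ((((u^9 · u^15) / ((u^(-2))^3)) · ((v^5)^3)) · ((u^3)^3)) · u^2    [power of a power]
= (((u^24 / ((u^(-2))^3)) · ((v^5)^3)) · ((u^3)^3)) · u^2    [product of powers]
= (((u^24 / u^(-6)) · ((v^5)^3)) · ((u^3)^3)) · u^2    [power of a power]
= ((u^30 · ((v^5)^3)) · ((u^3)^3)) · u^2    [quotient of powers]
= ((u^30 · v^15) · ((u^3)^3)) · u^2    [power of a power]
= ((u^30 · v^15) · u^9) · u^2    [power of a power]
= u^41v^15    [product of powers]

u^41v^15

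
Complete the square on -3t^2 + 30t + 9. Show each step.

-3t^2 + 30t + 9
= -3(t^2 - 10t) + 9    [factor out -3 from the t-terms]
= -3(t^2 - 10t + 25 - 25) + 9    [add and subtract 25 inside the bracket]
= -3(t - 5)^2 + 75 + 9    [perfect-square identity]
= -3(t - 5)^2 + 84    [combine constants]

-3(t - 5)^2 + 84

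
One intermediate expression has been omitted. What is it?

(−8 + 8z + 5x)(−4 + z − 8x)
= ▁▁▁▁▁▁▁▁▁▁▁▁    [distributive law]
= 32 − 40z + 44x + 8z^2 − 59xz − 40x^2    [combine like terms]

Applying distributive law to the line above:

32 − 8z + 64x − 32z + 8z^2 − 64xz − 20x + 5xz − 40x^2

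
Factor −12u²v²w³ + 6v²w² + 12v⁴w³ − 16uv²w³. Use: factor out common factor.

−12u²v²w³ + 6v²w² + 12v⁴w³ − 16uv²w³
= 2(−6u²v²w³ + 3v²w² + 6v⁴w³ − 8uv²w³)    [factor out 2]
= 2v²w²(−6u²w + 3 + 6v²w − 8uw)    [factor out v²w²]

2v²w²(−6u²w + 3 + 6v²w − 8uw)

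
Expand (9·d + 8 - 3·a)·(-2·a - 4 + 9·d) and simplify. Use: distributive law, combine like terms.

(9·d + 8 - 3·a)·(-2·a - 4 + 9·d)
= -18·a·d - 36·d + 81·d^2 - 16·a - 32 + 72·d + 6·a^2 + 12·a - 27·a·d    [distributive law]
= -45·a·d + 36·d + 81·d^2 - 4·a - 32 + 6·a^2    [combine like terms]

-45·a·d + 36·d + 81·d^2 - 4·a - 32 + 6·a^2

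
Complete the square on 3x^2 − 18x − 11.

3x^2 − 18x − 11
= 3(x^2 − 6x) − 11    [factor out 3 from the x-terms]
= 3(x^2 − 6x + 9 − 9) − 11    [add and subtract 9 inside the bracket]
= 3(x − 3)^2 − 27 − 11    [perfect-square identity]
= 3(x − 3)^2 − 38    [combine constants]

3(x − 3)^2 − 38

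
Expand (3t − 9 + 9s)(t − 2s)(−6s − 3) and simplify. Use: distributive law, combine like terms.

(3t − 9 + 9s)(t − 2s)(−6s − 3)
= (3t^2 − 6st − 9t + 18s + 9st − 18s^2)(−6s − 3)    [distributive law]
= (3t^2 + 3st − 9t + 18s − 18s^2)(−6s − 3)    [combine like terms]
= −18st^2 − 9t^2 − 18s^2t − 9st + 54st + 27t − 108s^2 − 54s + 108s^3 + 54s^2    [distributive law]
= −18st^2 − 9t^2 − 18s^2t + 45st + 27t − 54s^2 − 54s + 108s^3    [combine like terms]

−18st^2 − 9t^2 − 18s^2t + 45st + 27t − 54s^2 − 54s + 108s^3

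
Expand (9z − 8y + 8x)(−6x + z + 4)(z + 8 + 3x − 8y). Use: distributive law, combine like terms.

−19xz^2 − 228xz − 186x^2z + 392xyz + 9z^3 + 108z^2 − 80yz^2 + 288z − 384yz + 32xy + 528x^2y − 384xy^2 + 64y^2z − 256y + 256y^2 − 288x^2 − 144x^3 + 256x

(9z − 8y + 8x)(−6x + z + 4)(z + 8 + 3x − 8y)
= (−54xz + 9z^2 + 36z + 48xy − 8yz − 32y − 48x^2 + 8xz + 32x)(z + 8 + 3x − 8y)    [distributive law]
= (−46xz + 9z^2 + 36z + 48xy − 8yz − 32y − 48x^2 + 32x)(z + 8 + 3x − 8y)    [combine like terms]
= −46xz^2 − 368xz − 138x^2z + 368xyz + 9z^3 + 72z^2 + 27xz^2 − 72yz^2 + 36z^2 + 288z + 108xz − 288yz + 48xyz + 384xy + 144x^2y − 384xy^2 − 8yz^2 − 64yz − 24xyz + 64y^2z − 32yz − 256y − 96xy + 256y^2 − 48x^2z − 384x^2 − 144x^3 + 384x^2y + 32xz + 256x + 96x^2 − 256xy    [distributive law]
= −19xz^2 − 228xz − 186x^2z + 392xyz + 9z^3 + 108z^2 − 80yz^2 + 288z − 384yz + 32xy + 528x^2y − 384xy^2 + 64y^2z − 256y + 256y^2 − 288x^2 − 144x^3 + 256x    [combine like terms]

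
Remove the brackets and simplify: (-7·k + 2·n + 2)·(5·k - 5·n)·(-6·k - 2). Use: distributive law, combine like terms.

(-7·k + 2·n + 2)·(5·k - 5·n)·(-6·k - 2)
= (-35·k^2 + 35·k·n + 10·k·n - 10·n^2 + 10·k - 10·n)·(-6·k - 2)    [distributive law]
= (-35·k^2 + 45·k·n - 10·n^2 + 10·k - 10·n)·(-6·k - 2)    [combine like terms]
= 210·k^3 + 70·k^2 - 270·k^2·n - 90·k·n + 60·k·n^2 + 20·n^2 - 60·k^2 - 20·k + 60·k·n + 20·n    [distributive law]
= 210·k^3 + 10·k^2 - 270·k^2·n - 30·k·n + 60·k·n^2 + 20·n^2 - 20·k + 20·n    [combine like terms]

210·k^3 + 10·k^2 - 270·k^2·n - 30·k·n + 60·k·n^2 + 20·n^2 - 20·k + 20·n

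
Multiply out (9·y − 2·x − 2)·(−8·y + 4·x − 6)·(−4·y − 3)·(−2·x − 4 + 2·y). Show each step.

(9·y − 2·x − 2)·(−8·y + 4·x − 6)·(−4·y − 3)·(−2·x − 4 + 2·y)
= (−72·y² + 36·x·y − 54·y + 16·x·y − 8·x² + 12·x + 16·y − 8·x + 12)·(−4·y − 3)·(−2·x − 4 + 2·y)    [distributive law]
= (−72·y² + 52·x·y − 38·y − 8·x² + 4·x + 12)·(−4·y − 3)·(−2·x − 4 + 2·y)    [combine like terms]
= (288·y³ + 216·y² − 208·x·y² − 156·x·y + 152·y² + 114·y + 32·x²·y + 24·x² − 16·x·y − 12·x − 48·y − 36)·(−2·x − 4 + 2·y)    [distributive law]
= (288·y³ + 368·y² − 208·x·y² − 172·x·y + 66·y + 32·x²·y + 24·x² − 12·x − 36)·(−2·x − 4 + 2·y)    [combine like terms]
= −576·x·y³ − 1152·y³ + 576·y⁴ − 736·x·y² − 1472·y² + 736·y³ + 416·x²·y² + 832·x·y² − 416·x·y³ + 344·x²·y + 688·x·y − 344·x·y² − 132·x·y − 264·y + 132·y² − 64·x³·y − 128·x²·y + 64·x²·y² − 48·x³ − 96·x² + 48·x²·y + 24·x² + 48·x − 24·x·y + 72·x + 144 − 72·y    [distributive law]
= −992·x·y³ − 416·y³ + 576·y⁴ − 248·x·y² − 1340·y² + 480·x²·y² + 264·x²·y + 532·x·y − 336·y − 64·x³·y − 48·x³ − 72·x² + 120·x + 144    [combine like terms]

−992·x·y³ − 416·y³ + 576·y⁴ − 248·x·y² − 1340·y² + 480·x²·y² + 264·x²·y + 532·x·y − 336·y − 64·x³·y − 48·x³ − 72·x² + 120·x + 144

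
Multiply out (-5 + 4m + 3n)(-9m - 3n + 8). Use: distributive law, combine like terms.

77m + 39n - 40 - 36m² - 39mn - 9n²

(-5 + 4m + 3n)(-9m - 3n + 8)
= 45m + 15n - 40 - 36m² - 12mn + 32m - 27mn - 9n² + 24n    [distributive law]
= 77m + 39n - 40 - 36m² - 39mn - 9n²    [combine like terms]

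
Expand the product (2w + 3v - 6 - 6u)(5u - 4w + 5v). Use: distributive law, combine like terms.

34uw - 8w^2 - 2vw - 15uv + 15v^2 - 30u + 24w - 30v - 30u^2

(2w + 3v - 6 - 6u)(5u - 4w + 5v)
= 10uw - 8w^2 + 10vw + 15uv - 12vw + 15v^2 - 30u + 24w - 30v - 30u^2 + 24uw - 30uv    [distributive law]
= 34uw - 8w^2 - 2vw - 15uv + 15v^2 - 30u + 24w - 30v - 30u^2    [combine like terms]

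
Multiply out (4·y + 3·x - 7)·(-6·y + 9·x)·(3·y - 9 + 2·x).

-72·y³ + 342·y² + 6·x·y² - 267·x·y + 117·x²·y - 369·x² + 54·x³ - 378·y + 567·x

(4·y + 3·x - 7)·(-6·y + 9·x)·(3·y - 9 + 2·x)
= (-24·y² + 36·x·y - 18·x·y + 27·x² + 42·y - 63·x)·(3·y - 9 + 2·x)    [distributive law]
= (-24·y² + 18·x·y + 27·x² + 42·y - 63·x)·(3·y - 9 + 2·x)    [combine like terms]
= -72·y³ + 216·y² - 48·x·y² + 54·x·y² - 162·x·y + 36·x²·y + 81·x²·y - 243·x² + 54·x³ + 126·y² - 378·y + 84·x·y - 189·x·y + 567·x - 126·x²    [distributive law]
= -72·y³ + 342·y² + 6·x·y² - 267·x·y + 117·x²·y - 369·x² + 54·x³ - 378·y + 567·x    [combine like terms]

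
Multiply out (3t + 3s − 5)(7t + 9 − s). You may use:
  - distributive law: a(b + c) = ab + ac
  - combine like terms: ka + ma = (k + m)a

21t^2 − 8t + 18st + 32s − 3s^2 − 45

(3t + 3s − 5)(7t + 9 − s)
= 21t^2 + 27t − 3st + 21st + 27s − 3s^2 − 35t − 45 + 5s    [distributive law]
= 21t^2 − 8t + 18st + 32s − 3s^2 − 45    [combine like terms]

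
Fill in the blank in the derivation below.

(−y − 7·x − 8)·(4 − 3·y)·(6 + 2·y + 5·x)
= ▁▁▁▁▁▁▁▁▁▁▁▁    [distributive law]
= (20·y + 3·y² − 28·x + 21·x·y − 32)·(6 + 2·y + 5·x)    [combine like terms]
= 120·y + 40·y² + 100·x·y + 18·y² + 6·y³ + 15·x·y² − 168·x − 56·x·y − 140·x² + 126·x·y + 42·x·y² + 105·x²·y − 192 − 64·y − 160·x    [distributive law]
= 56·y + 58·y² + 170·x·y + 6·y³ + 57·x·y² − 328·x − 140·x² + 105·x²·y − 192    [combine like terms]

After distributive law, the bracketed line is:

(−4·y + 3·y² − 28·x + 21·x·y − 32 + 24·y)·(6 + 2·y + 5·x)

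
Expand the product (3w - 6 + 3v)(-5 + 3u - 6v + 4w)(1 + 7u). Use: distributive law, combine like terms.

(3w - 6 + 3v)(-5 + 3u - 6v + 4w)(1 + 7u)
= (-15w + 9uw - 18vw + 12w² + 30 - 18u + 36v - 24w - 15v + 9uv - 18v² + 12vw)(1 + 7u)    [distributive law]
= (-39w + 9uw - 6vw + 12w² + 30 - 18u + 21v + 9uv - 18v²)(1 + 7u)    [combine like terms]
= -39w - 273uw + 9uw + 63u²w - 6vw - 42uvw + 12w² + 84uw² + 30 + 210u - 18u - 126u² + 21v + 147uv + 9uv + 63u²v - 18v² - 126uv²    [distributive law]
= -39w - 264uw + 63u²w - 6vw - 42uvw + 12w² + 84uw² + 30 + 192u - 126u² + 21v + 156uv + 63u²v - 18v² - 126uv²    [combine like terms]

-39w - 264uw + 63u²w - 6vw - 42uvw + 12w² + 84uw² + 30 + 192u - 126u² + 21v + 156uv + 63u²v - 18v² - 126uv²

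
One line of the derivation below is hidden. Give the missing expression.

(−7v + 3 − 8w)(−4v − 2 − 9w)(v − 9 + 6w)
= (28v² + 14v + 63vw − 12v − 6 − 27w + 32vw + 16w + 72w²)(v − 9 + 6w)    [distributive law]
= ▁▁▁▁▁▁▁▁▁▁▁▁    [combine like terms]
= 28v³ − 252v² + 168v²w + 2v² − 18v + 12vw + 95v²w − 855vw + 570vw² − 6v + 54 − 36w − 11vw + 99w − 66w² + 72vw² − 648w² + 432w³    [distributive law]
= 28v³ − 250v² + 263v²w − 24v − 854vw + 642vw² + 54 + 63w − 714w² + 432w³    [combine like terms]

Applying combine like terms to the line above:

(28v² + 2v + 95vw − 6 − 11w + 72w²)(v − 9 + 6w)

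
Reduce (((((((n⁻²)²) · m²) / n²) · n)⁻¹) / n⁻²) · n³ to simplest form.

(((((((n⁻²)²) · m²) / n²) · n)⁻¹) / n⁻²) · n³
= (((((((n⁻²)²) · m²) / n²)⁻¹) · (n⁻¹)) / n⁻²) · n³    [power of a product]
= (((((((n⁻²)²) · m²)⁻¹) / ((n²)⁻¹)) · (n⁻¹)) / n⁻²) · n³    [power of a quotient]
= (((((((n⁻²)²)⁻¹) · ((m²)⁻¹)) / ((n²)⁻¹)) · (n⁻¹)) / n⁻²) · n³    [power of a product]
= ((((((n⁻²)⁻²) · ((m²)⁻¹)) / ((n²)⁻¹)) · (n⁻¹)) / n⁻²) · n³    [power of a power]
= ((((n⁴ · ((m²)⁻¹)) / ((n²)⁻¹)) · (n⁻¹)) / n⁻²) · n³    [power of a power]
= ((((n⁴ · m⁻²) / ((n²)⁻¹)) · (n⁻¹)) / n⁻²) · n³    [power of a power]
= ((((n⁴ · m⁻²) / n⁻²) · (n⁻¹)) / n⁻²) · n³    [power of a power]
= m⁻²·n¹⁰    [quotient of powers; product of powers]

m⁻²·n¹⁰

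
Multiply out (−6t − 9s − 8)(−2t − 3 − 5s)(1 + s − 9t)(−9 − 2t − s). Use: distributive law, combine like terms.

(−6t − 9s − 8)(−2t − 3 − 5s)(1 + s − 9t)(−9 − 2t − s)
= (12t^2 + 18t + 30st + 18st + 27s + 45s^2 + 16t + 24 + 40s)(1 + s − 9t)(−9 − 2t − s)    [distributive law]
= (12t^2 + 34t + 48st + 67s + 45s^2 + 24)(1 + s − 9t)(−9 − 2t − s)    [combine like terms]
= (12t^2 + 12st^2 − 108t^3 + 34t + 34st − 306t^2 + 48st + 48s^2t − 432st^2 + 67s + 67s^2 − 603st + 45s^2 + 45s^3 − 405s^2t + 24 + 24s − 216t)(−9 − 2t − s)    [distributive law]
= (−294t^2 − 420st^2 − 108t^3 − 182t − 521st − 357s^2t + 91s + 112s^2 + 45s^3 + 24)(−9 − 2t − s)    [combine like terms]
= 2646t^2 + 588t^3 + 294st^2 + 3780st^2 + 840st^3 + 420s^2t^2 + 972t^3 + 216t^4 + 108st^3 + 1638t + 364t^2 + 182st + 4689st + 1042st^2 + 521s^2t + 3213s^2t + 714s^2t^2 + 357s^3t − 819s − 182st − 91s^2 − 1008s^2 − 224s^2t − 112s^3 − 405s^3 − 90s^3t − 45s^4 − 216 − 48t − 24s    [distributive law]
= 3010t^2 + 1560t^3 + 5116st^2 + 948st^3 + 1134s^2t^2 + 216t^4 + 1590t + 4689st + 3510s^2t + 267s^3t − 843s − 1099s^2 − 517s^3 − 45s^4 − 216    [combine like terms]

3010t^2 + 1560t^3 + 5116st^2 + 948st^3 + 1134s^2t^2 + 216t^4 + 1590t + 4689st + 3510s^2t + 267s^3t − 843s − 1099s^2 − 517s^3 − 45s^4 − 216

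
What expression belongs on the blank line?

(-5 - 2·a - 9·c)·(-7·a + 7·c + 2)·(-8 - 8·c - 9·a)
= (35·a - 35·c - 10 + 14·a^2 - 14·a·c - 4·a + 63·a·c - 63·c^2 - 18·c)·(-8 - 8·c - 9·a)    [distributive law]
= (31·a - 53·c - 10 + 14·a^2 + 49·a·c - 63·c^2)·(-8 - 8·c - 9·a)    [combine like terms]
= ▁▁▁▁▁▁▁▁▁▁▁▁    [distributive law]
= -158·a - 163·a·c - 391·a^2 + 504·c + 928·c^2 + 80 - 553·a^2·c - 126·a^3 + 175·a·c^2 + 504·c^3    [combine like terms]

After distributive law, the bracketed line is:

-248·a - 248·a·c - 279·a^2 + 424·c + 424·c^2 + 477·a·c + 80 + 80·c + 90·a - 112·a^2 - 112·a^2·c - 126·a^3 - 392·a·c - 392·a·c^2 - 441·a^2·c + 504·c^2 + 504·c^3 + 567·a·c^2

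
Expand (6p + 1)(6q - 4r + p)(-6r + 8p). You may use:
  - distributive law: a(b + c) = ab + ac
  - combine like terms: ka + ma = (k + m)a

(6p + 1)(6q - 4r + p)(-6r + 8p)
= (36pq - 24pr + 6p^2 + 6q - 4r + p)(-6r + 8p)    [distributive law]
= -216pqr + 288p^2q + 144pr^2 - 192p^2r - 36p^2r + 48p^3 - 36qr + 48pq + 24r^2 - 32pr - 6pr + 8p^2    [distributive law]
= -216pqr + 288p^2q + 144pr^2 - 228p^2r + 48p^3 - 36qr + 48pq + 24r^2 - 38pr + 8p^2    [combine like terms]

-216pqr + 288p^2q + 144pr^2 - 228p^2r + 48p^3 - 36qr + 48pq + 24r^2 - 38pr + 8p^2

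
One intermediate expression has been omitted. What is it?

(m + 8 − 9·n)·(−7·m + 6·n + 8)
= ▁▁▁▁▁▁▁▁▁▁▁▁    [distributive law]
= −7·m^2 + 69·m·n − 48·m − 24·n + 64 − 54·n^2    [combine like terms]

After distributive law, the bracketed line is:

−7·m^2 + 6·m·n + 8·m − 56·m + 48·n + 64 + 63·m·n − 54·n^2 − 72·n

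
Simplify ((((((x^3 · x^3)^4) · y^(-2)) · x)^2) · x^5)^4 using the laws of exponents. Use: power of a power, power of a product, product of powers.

x^220y^(-16)

((((((x^3 · x^3)^4) · y^(-2)) · x)^2) · x^5)^4
= ((((((x^3 · x^3)^4) · y^(-2)) · x)^2)^4) · ((x^5)^4)    [power of a product]
= (((((x^3 · x^3)^4) · y^(-2)) · x)^8) · ((x^5)^4)    [power of a power]
= (((((x^3 · x^3)^4) · y^(-2))^8) · (x^8)) · ((x^5)^4)    [power of a product]
= (((((x^3 · x^3)^4)^8) · ((y^(-2))^8)) · (x^8)) · ((x^5)^4)    [power of a product]
= ((((x^3 · x^3)^32) · ((y^(-2))^8)) · (x^8)) · ((x^5)^4)    [power of a power]
= (((((x^3)^32) · ((x^3)^32)) · ((y^(-2))^8)) · (x^8)) · ((x^5)^4)    [power of a product]
= (((x^96 · ((x^3)^32)) · ((y^(-2))^8)) · (x^8)) · ((x^5)^4)    [power of a power]
= (((x^96 · x^96) · ((y^(-2))^8)) · (x^8)) · ((x^5)^4)    [power of a power]
= ((x^192 · ((y^(-2))^8)) · (x^8)) · ((x^5)^4)    [product of powers]
= ((x^192 · y^(-16)) · (x^8)) · ((x^5)^4)    [power of a power]
= ((x^192 · y^(-16)) · x^8) · x^20    [power of a power]
= x^220y^(-16)    [product of powers]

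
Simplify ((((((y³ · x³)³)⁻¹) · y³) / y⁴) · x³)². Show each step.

x⁻¹²y⁻²⁰

((((((y³ · x³)³)⁻¹) · y³) / y⁴) · x³)²
= ((((((y³ · x³)³)⁻¹) · y³) / y⁴)²) · ((x³)²)    [power of a product]
= ((((((y³ · x³)³)⁻¹) · y³)²) / ((y⁴)²)) · ((x³)²)    [power of a quotient]
= ((((((y³ · x³)³)⁻¹)²) · ((y³)²)) / ((y⁴)²)) · ((x³)²)    [power of a product]
= (((((y³ · x³)³)⁻²) · ((y³)²)) / ((y⁴)²)) · ((x³)²)    [power of a power]
= ((((y³ · x³)⁻⁶) · ((y³)²)) / ((y⁴)²)) · ((x³)²)    [power of a power]
= (((((y³)⁻⁶) · ((x³)⁻⁶)) · ((y³)²)) / ((y⁴)²)) · ((x³)²)    [power of a product]
= (((y⁻¹⁸ · ((x³)⁻⁶)) · ((y³)²)) / ((y⁴)²)) · ((x³)²)    [power of a power]
= (((y⁻¹⁸ · x⁻¹⁸) · ((y³)²)) / ((y⁴)²)) · ((x³)²)    [power of a power]
= (((y⁻¹⁸ · x⁻¹⁸) · y⁶) / ((y⁴)²)) · ((x³)²)    [power of a power]
= (((y⁻¹⁸ · x⁻¹⁸) · y⁶) / y⁸) · ((x³)²)    [power of a power]
= (((y⁻¹⁸ · x⁻¹⁸) · y⁶) / y⁸) · x⁶    [power of a power]
= x⁻¹²y⁻²⁰    [quotient of powers; product of powers]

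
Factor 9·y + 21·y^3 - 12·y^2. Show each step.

3·y(3 + 7·y^2 - 4·y)

9·y + 21·y^3 - 12·y^2
= 3(3·y + 7·y^3 - 4·y^2)    [factor out 3]
= 3·y(3 + 7·y^2 - 4·y)    [factor out y]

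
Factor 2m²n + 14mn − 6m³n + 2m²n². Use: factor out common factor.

2m²n + 14mn − 6m³n + 2m²n²
= 2(m²n + 7mn − 3m³n + m²n²)    [factor out 2]
= 2mn(m + 7 − 3m² + mn)    [factor out mn]

2mn(m + 7 − 3m² + mn)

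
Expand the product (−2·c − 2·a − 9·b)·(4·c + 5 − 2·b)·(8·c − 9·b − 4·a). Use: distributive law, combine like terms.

(−2·c − 2·a − 9·b)·(4·c + 5 − 2·b)·(8·c − 9·b − 4·a)
= (−8·c^2 − 10·c + 4·b·c − 8·a·c − 10·a + 4·a·b − 36·b·c − 45·b + 18·b^2)·(8·c − 9·b − 4·a)    [distributive law]
= (−8·c^2 − 10·c − 32·b·c − 8·a·c − 10·a + 4·a·b − 45·b + 18·b^2)·(8·c − 9·b − 4·a)    [combine like terms]
= −64·c^3 + 72·b·c^2 + 32·a·c^2 − 80·c^2 + 90·b·c + 40·a·c − 256·b·c^2 + 288·b^2·c + 128·a·b·c − 64·a·c^2 + 72·a·b·c + 32·a^2·c − 80·a·c + 90·a·b + 40·a^2 + 32·a·b·c − 36·a·b^2 − 16·a^2·b − 360·b·c + 405·b^2 + 180·a·b + 144·b^2·c − 162·b^3 − 72·a·b^2    [distributive law]
= −64·c^3 − 184·b·c^2 − 32·a·c^2 − 80·c^2 − 270·b·c − 40·a·c + 432·b^2·c + 232·a·b·c + 32·a^2·c + 270·a·b + 40·a^2 − 108·a·b^2 − 16·a^2·b + 405·b^2 − 162·b^3    [combine like terms]

−64·c^3 − 184·b·c^2 − 32·a·c^2 − 80·c^2 − 270·b·c − 40·a·c + 432·b^2·c + 232·a·b·c + 32·a^2·c + 270·a·b + 40·a^2 − 108·a·b^2 − 16·a^2·b + 405·b^2 − 162·b^3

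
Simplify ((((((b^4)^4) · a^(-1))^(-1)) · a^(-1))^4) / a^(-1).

((((((b^4)^4) · a^(-1))^(-1)) · a^(-1))^4) / a^(-1)
= ((((((b^4)^4) · a^(-1))^(-1))^4) · ((a^(-1))^4)) / a^(-1)    [power of a product]
= (((((b^4)^4) · a^(-1))^(-4)) · ((a^(-1))^4)) / a^(-1)    [power of a power]
= (((((b^4)^4)^(-4)) · ((a^(-1))^(-4))) · ((a^(-1))^4)) / a^(-1)    [power of a product]
= ((((b^4)^(-16)) · ((a^(-1))^(-4))) · ((a^(-1))^4)) / a^(-1)    [power of a power]
= ((b^(-64) · ((a^(-1))^(-4))) · ((a^(-1))^4)) / a^(-1)    [power of a power]
= ((b^(-64) · a^4) · ((a^(-1))^4)) / a^(-1)    [power of a power]
= ((b^(-64) · a^4) · a^(-4)) / a^(-1)    [power of a power]
= a·b^(-64)    [quotient of powers; product of powers]

a·b^(-64)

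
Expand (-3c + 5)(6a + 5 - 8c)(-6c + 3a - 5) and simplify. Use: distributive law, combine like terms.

(-3c + 5)(6a + 5 - 8c)(-6c + 3a - 5)
= (-18ac - 15c + 24c^2 + 30a + 25 - 40c)(-6c + 3a - 5)    [distributive law]
= (-18ac - 55c + 24c^2 + 30a + 25)(-6c + 3a - 5)    [combine like terms]
= 108ac^2 - 54a^2c + 90ac + 330c^2 - 165ac + 275c - 144c^3 + 72ac^2 - 120c^2 - 180ac + 90a^2 - 150a - 150c + 75a - 125    [distributive law]
= 180ac^2 - 54a^2c - 255ac + 210c^2 + 125c - 144c^3 + 90a^2 - 75a - 125    [combine like terms]

180ac^2 - 54a^2c - 255ac + 210c^2 + 125c - 144c^3 + 90a^2 - 75a - 125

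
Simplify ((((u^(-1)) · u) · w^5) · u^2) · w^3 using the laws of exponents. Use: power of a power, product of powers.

u^2w^8

((((u^(-1)) · u) · w^5) · u^2) · w^3
= ((u^0 · w^5) · u^2) · w^3    [product of powers]
= u^2w^8    [product of powers]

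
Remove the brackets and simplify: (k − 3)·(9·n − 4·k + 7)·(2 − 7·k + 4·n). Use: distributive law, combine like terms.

(k − 3)·(9·n − 4·k + 7)·(2 − 7·k + 4·n)
= (9·k·n − 4·k² + 7·k − 27·n + 12·k − 21)·(2 − 7·k + 4·n)    [distributive law]
= (9·k·n − 4·k² + 19·k − 27·n − 21)·(2 − 7·k + 4·n)    [combine like terms]
= 18·k·n − 63·k²·n + 36·k·n² − 8·k² + 28·k³ − 16·k²·n + 38·k − 133·k² + 76·k·n − 54·n + 189·k·n − 108·n² − 42 + 147·k − 84·n    [distributive law]
= 283·k·n − 79·k²·n + 36·k·n² − 141·k² + 28·k³ + 185·k − 138·n − 108·n² − 42    [combine like terms]

283·k·n − 79·k²·n + 36·k·n² − 141·k² + 28·k³ + 185·k − 138·n − 108·n² − 42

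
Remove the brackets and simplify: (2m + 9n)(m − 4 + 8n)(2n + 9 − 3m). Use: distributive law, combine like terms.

(2m + 9n)(m − 4 + 8n)(2n + 9 − 3m)
= (2m^2 − 8m + 16mn + 9mn − 36n + 72n^2)(2n + 9 − 3m)    [distributive law]
= (2m^2 − 8m + 25mn − 36n + 72n^2)(2n + 9 − 3m)    [combine like terms]
= 4m^2n + 18m^2 − 6m^3 − 16mn − 72m + 24m^2 + 50mn^2 + 225mn − 75m^2n − 72n^2 − 324n + 108mn + 144n^3 + 648n^2 − 216mn^2    [distributive law]
= −71m^2n + 42m^2 − 6m^3 + 317mn − 72m − 166mn^2 + 576n^2 − 324n + 144n^3    [combine like terms]

−71m^2n + 42m^2 − 6m^3 + 317mn − 72m − 166mn^2 + 576n^2 − 324n + 144n^3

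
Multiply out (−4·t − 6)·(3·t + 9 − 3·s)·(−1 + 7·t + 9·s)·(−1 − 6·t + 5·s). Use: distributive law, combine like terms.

2310·t² + 2280·t³ + 426·s·t² + 504·t⁴ − 276·s·t³ − 768·s²·t² + 1776·s·t − 2940·s²·t + 540·s³·t − 54 + 774·s − 2682·s² + 810·s³

(−4·t − 6)·(3·t + 9 − 3·s)·(−1 + 7·t + 9·s)·(−1 − 6·t + 5·s)
= (−12·t² − 36·t + 12·s·t − 18·t − 54 + 18·s)·(−1 + 7·t + 9·s)·(−1 − 6·t + 5·s)    [distributive law]
= (−12·t² − 54·t + 12·s·t − 54 + 18·s)·(−1 + 7·t + 9·s)·(−1 − 6·t + 5·s)    [combine like terms]
= (12·t² − 84·t³ − 108·s·t² + 54·t − 378·t² − 486·s·t − 12·s·t + 84·s·t² + 108·s²·t + 54 − 378·t − 486·s − 18·s + 126·s·t + 162·s²)·(−1 − 6·t + 5·s)    [distributive law]
= (−366·t² − 84·t³ − 24·s·t² − 324·t − 372·s·t + 108·s²·t + 54 − 504·s + 162·s²)·(−1 − 6·t + 5·s)    [combine like terms]
= 366·t² + 2196·t³ − 1830·s·t² + 84·t³ + 504·t⁴ − 420·s·t³ + 24·s·t² + 144·s·t³ − 120·s²·t² + 324·t + 1944·t² − 1620·s·t + 372·s·t + 2232·s·t² − 1860·s²·t − 108·s²·t − 648·s²·t² + 540·s³·t − 54 − 324·t + 270·s + 504·s + 3024·s·t − 2520·s² − 162·s² − 972·s²·t + 810·s³    [distributive law]
= 2310·t² + 2280·t³ + 426·s·t² + 504·t⁴ − 276·s·t³ − 768·s²·t² + 1776·s·t − 2940·s²·t + 540·s³·t − 54 + 774·s − 2682·s² + 810·s³    [combine like terms]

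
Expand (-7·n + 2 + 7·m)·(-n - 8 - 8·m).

(-7·n + 2 + 7·m)·(-n - 8 - 8·m)
= 7·n² + 56·n + 56·m·n - 2·n - 16 - 16·m - 7·m·n - 56·m - 56·m²    [distributive law]
= 7·n² + 54·n + 49·m·n - 16 - 72·m - 56·m²    [combine like terms]

7·n² + 54·n + 49·m·n - 16 - 72·m - 56·m²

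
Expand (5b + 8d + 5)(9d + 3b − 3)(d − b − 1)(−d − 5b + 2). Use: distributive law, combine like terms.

(5b + 8d + 5)(9d + 3b − 3)(d − b − 1)(−d − 5b + 2)
= (45bd + 15b^2 − 15b + 72d^2 + 24bd − 24d + 45d + 15b − 15)(d − b − 1)(−d − 5b + 2)    [distributive law]
= (69bd + 15b^2 + 72d^2 + 21d − 15)(d − b − 1)(−d − 5b + 2)    [combine like terms]
= (69bd^2 − 69b^2d − 69bd + 15b^2d − 15b^3 − 15b^2 + 72d^3 − 72bd^2 − 72d^2 + 21d^2 − 21bd − 21d − 15d + 15b + 15)(−d − 5b + 2)    [distributive law]
= (−3bd^2 − 54b^2d − 90bd − 15b^3 − 15b^2 + 72d^3 − 51d^2 − 36d + 15b + 15)(−d − 5b + 2)    [combine like terms]
= 3bd^3 + 15b^2d^2 − 6bd^2 + 54b^2d^2 + 270b^3d − 108b^2d + 90bd^2 + 450b^2d − 180bd + 15b^3d + 75b^4 − 30b^3 + 15b^2d + 75b^3 − 30b^2 − 72d^4 − 360bd^3 + 144d^3 + 51d^3 + 255bd^2 − 102d^2 + 36d^2 + 180bd − 72d − 15bd − 75b^2 + 30b − 15d − 75b + 30    [distributive law]
= −357bd^3 + 69b^2d^2 + 339bd^2 + 285b^3d + 357b^2d − 15bd + 75b^4 + 45b^3 − 105b^2 − 72d^4 + 195d^3 − 66d^2 − 87d − 45b + 30    [combine like terms]

−357bd^3 + 69b^2d^2 + 339bd^2 + 285b^3d + 357b^2d − 15bd + 75b^4 + 45b^3 − 105b^2 − 72d^4 + 195d^3 − 66d^2 − 87d − 45b + 30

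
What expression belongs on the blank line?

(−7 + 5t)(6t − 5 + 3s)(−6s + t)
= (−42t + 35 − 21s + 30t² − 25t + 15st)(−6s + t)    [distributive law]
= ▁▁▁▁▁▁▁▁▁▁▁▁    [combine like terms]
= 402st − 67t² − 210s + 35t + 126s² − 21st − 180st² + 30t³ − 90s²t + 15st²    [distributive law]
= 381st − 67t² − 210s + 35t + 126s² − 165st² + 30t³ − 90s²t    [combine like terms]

After combine like terms, the bracketed line is:

(−67t + 35 − 21s + 30t² + 15st)(−6s + t)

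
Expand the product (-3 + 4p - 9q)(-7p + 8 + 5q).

(-3 + 4p - 9q)(-7p + 8 + 5q)
= 21p - 24 - 15q - 28p^2 + 32p + 20pq + 63pq - 72q - 45q^2    [distributive law]
= 53p - 24 - 87q - 28p^2 + 83pq - 45q^2    [combine like terms]

53p - 24 - 87q - 28p^2 + 83pq - 45q^2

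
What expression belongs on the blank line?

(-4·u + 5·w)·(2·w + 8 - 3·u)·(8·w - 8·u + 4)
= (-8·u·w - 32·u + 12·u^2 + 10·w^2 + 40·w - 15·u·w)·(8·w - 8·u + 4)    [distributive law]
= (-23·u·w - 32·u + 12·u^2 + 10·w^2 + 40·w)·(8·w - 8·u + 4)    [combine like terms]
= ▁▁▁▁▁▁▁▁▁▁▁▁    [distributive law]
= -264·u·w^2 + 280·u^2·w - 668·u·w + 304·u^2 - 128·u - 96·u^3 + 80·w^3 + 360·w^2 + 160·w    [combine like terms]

By distributive law:

-184·u·w^2 + 184·u^2·w - 92·u·w - 256·u·w + 256·u^2 - 128·u + 96·u^2·w - 96·u^3 + 48·u^2 + 80·w^3 - 80·u·w^2 + 40·w^2 + 320·w^2 - 320·u·w + 160·w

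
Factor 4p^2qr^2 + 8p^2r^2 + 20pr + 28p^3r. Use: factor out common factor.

4p^2qr^2 + 8p^2r^2 + 20pr + 28p^3r
= 4(p^2qr^2 + 2p^2r^2 + 5pr + 7p^3r)    [factor out 4]
= 4pr(pqr + 2pr + 5 + 7p^2)    [factor out pr]

4pr(pqr + 2pr + 5 + 7p^2)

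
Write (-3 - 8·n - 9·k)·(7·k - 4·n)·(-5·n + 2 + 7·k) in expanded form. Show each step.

(-3 - 8·n - 9·k)·(7·k - 4·n)·(-5·n + 2 + 7·k)
= (-21·k + 12·n - 56·k·n + 32·n^2 - 63·k^2 + 36·k·n)·(-5·n + 2 + 7·k)    [distributive law]
= (-21·k + 12·n - 20·k·n + 32·n^2 - 63·k^2)·(-5·n + 2 + 7·k)    [combine like terms]
= 105·k·n - 42·k - 147·k^2 - 60·n^2 + 24·n + 84·k·n + 100·k·n^2 - 40·k·n - 140·k^2·n - 160·n^3 + 64·n^2 + 224·k·n^2 + 315·k^2·n - 126·k^2 - 441·k^3    [distributive law]
= 149·k·n - 42·k - 273·k^2 + 4·n^2 + 24·n + 324·k·n^2 + 175·k^2·n - 160·n^3 - 441·k^3    [combine like terms]

149·k·n - 42·k - 273·k^2 + 4·n^2 + 24·n + 324·k·n^2 + 175·k^2·n - 160·n^3 - 441·k^3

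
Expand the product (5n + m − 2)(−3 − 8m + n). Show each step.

−17n − 39mn + 5n² + 13m − 8m² + 6

(5n + m − 2)(−3 − 8m + n)
= −15n − 40mn + 5n² − 3m − 8m² + mn + 6 + 16m − 2n    [distributive law]
= −17n − 39mn + 5n² + 13m − 8m² + 6    [combine like terms]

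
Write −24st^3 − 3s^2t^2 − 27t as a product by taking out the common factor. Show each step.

3t(−8st^2 − s^2t − 9)

−24st^3 − 3s^2t^2 − 27t
= 3(−8st^3 − s^2t^2 − 9t)    [factor out 3]
= 3t(−8st^2 − s^2t − 9)    [factor out t]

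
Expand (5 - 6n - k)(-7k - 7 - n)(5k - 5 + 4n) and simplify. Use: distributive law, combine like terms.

(5 - 6n - k)(-7k - 7 - n)(5k - 5 + 4n)
= (-35k - 35 - 5n + 42kn + 42n + 6n^2 + 7k^2 + 7k + kn)(5k - 5 + 4n)    [distributive law]
= (-28k - 35 + 37n + 43kn + 6n^2 + 7k^2)(5k - 5 + 4n)    [combine like terms]
= -140k^2 + 140k - 112kn - 175k + 175 - 140n + 185kn - 185n + 148n^2 + 215k^2n - 215kn + 172kn^2 + 30kn^2 - 30n^2 + 24n^3 + 35k^3 - 35k^2 + 28k^2n    [distributive law]
= -175k^2 - 35k - 142kn + 175 - 325n + 118n^2 + 243k^2n + 202kn^2 + 24n^3 + 35k^3    [combine like terms]

-175k^2 - 35k - 142kn + 175 - 325n + 118n^2 + 243k^2n + 202kn^2 + 24n^3 + 35k^3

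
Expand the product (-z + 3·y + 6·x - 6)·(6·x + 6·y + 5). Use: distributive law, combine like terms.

(-z + 3·y + 6·x - 6)·(6·x + 6·y + 5)
= -6·x·z - 6·y·z - 5·z + 18·x·y + 18·y^2 + 15·y + 36·x^2 + 36·x·y + 30·x - 36·x - 36·y - 30    [distributive law]
= -6·x·z - 6·y·z - 5·z + 54·x·y + 18·y^2 - 21·y + 36·x^2 - 6·x - 30    [combine like terms]

-6·x·z - 6·y·z - 5·z + 54·x·y + 18·y^2 - 21·y + 36·x^2 - 6·x - 30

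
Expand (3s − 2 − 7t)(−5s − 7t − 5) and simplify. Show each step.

(3s − 2 − 7t)(−5s − 7t − 5)
= −15s^2 − 21st − 15s + 10s + 14t + 10 + 35st + 49t^2 + 35t    [distributive law]
= −15s^2 + 14st − 5s + 49t + 10 + 49t^2    [combine like terms]

−15s^2 + 14st − 5s + 49t + 10 + 49t^2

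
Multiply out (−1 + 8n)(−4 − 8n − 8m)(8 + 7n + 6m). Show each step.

32 − 164n + 88m − 680n^2 − 600mn + 48m^2 − 448n^3 − 832mn^2 − 384m^2n

(−1 + 8n)(−4 − 8n − 8m)(8 + 7n + 6m)
= (4 + 8n + 8m − 32n − 64n^2 − 64mn)(8 + 7n + 6m)    [distributive law]
= (4 − 24n + 8m − 64n^2 − 64mn)(8 + 7n + 6m)    [combine like terms]
= 32 + 28n + 24m − 192n − 168n^2 − 144mn + 64m + 56mn + 48m^2 − 512n^2 − 448n^3 − 384mn^2 − 512mn − 448mn^2 − 384m^2n    [distributive law]
= 32 − 164n + 88m − 680n^2 − 600mn + 48m^2 − 448n^3 − 832mn^2 − 384m^2n    [combine like terms]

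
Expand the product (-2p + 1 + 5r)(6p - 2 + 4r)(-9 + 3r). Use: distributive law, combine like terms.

(-2p + 1 + 5r)(6p - 2 + 4r)(-9 + 3r)
= (-12p^2 + 4p - 8pr + 6p - 2 + 4r + 30pr - 10r + 20r^2)(-9 + 3r)    [distributive law]
= (-12p^2 + 10p + 22pr - 2 - 6r + 20r^2)(-9 + 3r)    [combine like terms]
= 108p^2 - 36p^2r - 90p + 30pr - 198pr + 66pr^2 + 18 - 6r + 54r - 18r^2 - 180r^2 + 60r^3    [distributive law]
= 108p^2 - 36p^2r - 90p - 168pr + 66pr^2 + 18 + 48r - 198r^2 + 60r^3    [combine like terms]

108p^2 - 36p^2r - 90p - 168pr + 66pr^2 + 18 + 48r - 198r^2 + 60r^3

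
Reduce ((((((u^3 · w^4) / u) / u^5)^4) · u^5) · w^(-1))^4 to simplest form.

((((((u^3 · w^4) / u) / u^5)^4) · u^5) · w^(-1))^4
= ((((((u^3 · w^4) / u) / u^5)^4) · u^5)^4) · ((w^(-1))^4)    [power of a product]
= ((((((u^3 · w^4) / u) / u^5)^4)^4) · ((u^5)^4)) · ((w^(-1))^4)    [power of a product]
= (((((u^3 · w^4) / u) / u^5)^16) · ((u^5)^4)) · ((w^(-1))^4)    [power of a power]
= (((((u^3 · w^4) / u)^16) / ((u^5)^16)) · ((u^5)^4)) · ((w^(-1))^4)    [power of a quotient]
= (((((u^3 · w^4)^16) / (u^16)) / ((u^5)^16)) · ((u^5)^4)) · ((w^(-1))^4)    [power of a quotient]
= ((((((u^3)^16) · ((w^4)^16)) / (u^16)) / ((u^5)^16)) · ((u^5)^4)) · ((w^(-1))^4)    [power of a product]
= ((((u^48 · ((w^4)^16)) / (u^16)) / ((u^5)^16)) · ((u^5)^4)) · ((w^(-1))^4)    [power of a power]
= ((((u^48 · w^64) / (u^16)) / ((u^5)^16)) · ((u^5)^4)) · ((w^(-1))^4)    [power of a power]
= ((((u^48 · w^64) / u^16) / u^80) · ((u^5)^4)) · ((w^(-1))^4)    [power of a power]
= ((((u^48 · w^64) / u^16) / u^80) · u^20) · ((w^(-1))^4)    [power of a power]
= ((((u^48 · w^64) / u^16) / u^80) · u^20) · w^(-4)    [power of a power]
= u^(-28)w^60    [quotient of powers; product of powers]

u^(-28)w^60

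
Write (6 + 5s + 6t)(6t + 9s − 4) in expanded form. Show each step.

(6 + 5s + 6t)(6t + 9s − 4)
= 36t + 54s − 24 + 30st + 45s^2 − 20s + 36t^2 + 54st − 24t    [distributive law]
= 12t + 34s − 24 + 84st + 45s^2 + 36t^2    [combine like terms]

12t + 34s − 24 + 84st + 45s^2 + 36t^2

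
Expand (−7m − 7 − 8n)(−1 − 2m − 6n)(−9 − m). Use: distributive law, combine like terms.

−196m − 147m^2 − 14m^3 − 572mn − 58m^2n − 63 − 450n − 432n^2 − 48mn^2

(−7m − 7 − 8n)(−1 − 2m − 6n)(−9 − m)
= (7m + 14m^2 + 42mn + 7 + 14m + 42n + 8n + 16mn + 48n^2)(−9 − m)    [distributive law]
= (21m + 14m^2 + 58mn + 7 + 50n + 48n^2)(−9 − m)    [combine like terms]
= −189m − 21m^2 − 126m^2 − 14m^3 − 522mn − 58m^2n − 63 − 7m − 450n − 50mn − 432n^2 − 48mn^2    [distributive law]
= −196m − 147m^2 − 14m^3 − 572mn − 58m^2n − 63 − 450n − 432n^2 − 48mn^2    [combine like terms]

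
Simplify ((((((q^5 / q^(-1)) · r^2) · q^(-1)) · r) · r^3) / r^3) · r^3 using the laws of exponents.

q^5·r^6

((((((q^5 / q^(-1)) · r^2) · q^(-1)) · r) · r^3) / r^3) · r^3
= (((((q^6 · r^2) · q^(-1)) · r) · r^3) / r^3) · r^3    [quotient of powers]
= q^5·r^6    [quotient of powers; product of powers]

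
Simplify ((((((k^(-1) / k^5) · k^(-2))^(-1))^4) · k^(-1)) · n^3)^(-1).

k^(-31)n^(-3)

((((((k^(-1) / k^5) · k^(-2))^(-1))^4) · k^(-1)) · n^3)^(-1)
= ((((((k^(-1) / k^5) · k^(-2))^(-1))^4) · k^(-1))^(-1)) · ((n^3)^(-1))    [power of a product]
= ((((((k^(-1) / k^5) · k^(-2))^(-1))^4)^(-1)) · ((k^(-1))^(-1))) · ((n^3)^(-1))    [power of a product]
= (((((k^(-1) / k^5) · k^(-2))^(-1))^(-4)) · ((k^(-1))^(-1))) · ((n^3)^(-1))    [power of a power]
= ((((k^(-1) / k^5) · k^(-2))^4) · ((k^(-1))^(-1))) · ((n^3)^(-1))    [power of a power]
= ((((k^(-1) / k^5)^4) · ((k^(-2))^4)) · ((k^(-1))^(-1))) · ((n^3)^(-1))    [power of a product]
= (((((k^(-1))^4) / ((k^5)^4)) · ((k^(-2))^4)) · ((k^(-1))^(-1))) · ((n^3)^(-1))    [power of a quotient]
= (((k^(-4) / ((k^5)^4)) · ((k^(-2))^4)) · ((k^(-1))^(-1))) · ((n^3)^(-1))    [power of a power]
= (((k^(-4) / k^20) · ((k^(-2))^4)) · ((k^(-1))^(-1))) · ((n^3)^(-1))    [power of a power]
= ((k^(-24) · ((k^(-2))^4)) · ((k^(-1))^(-1))) · ((n^3)^(-1))    [quotient of powers]
= ((k^(-24) · k^(-8)) · ((k^(-1))^(-1))) · ((n^3)^(-1))    [power of a power]
= (k^(-32) · ((k^(-1))^(-1))) · ((n^3)^(-1))    [product of powers]
= (k^(-32) · k) · ((n^3)^(-1))    [power of a power]
= k^(-31) · ((n^3)^(-1))    [product of powers]
= k^(-31) · n^(-3)    [power of a power]
= k^(-31)n^(-3)    [rearrange]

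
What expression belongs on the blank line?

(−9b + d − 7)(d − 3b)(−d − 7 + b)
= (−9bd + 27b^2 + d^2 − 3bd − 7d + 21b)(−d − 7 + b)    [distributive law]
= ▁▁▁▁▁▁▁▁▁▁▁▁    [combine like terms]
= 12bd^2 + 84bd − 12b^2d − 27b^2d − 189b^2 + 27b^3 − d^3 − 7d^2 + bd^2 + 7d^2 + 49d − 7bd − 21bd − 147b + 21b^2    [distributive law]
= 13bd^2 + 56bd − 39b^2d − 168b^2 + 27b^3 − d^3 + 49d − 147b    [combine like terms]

By combine like terms:

(−12bd + 27b^2 + d^2 − 7d + 21b)(−d − 7 + b)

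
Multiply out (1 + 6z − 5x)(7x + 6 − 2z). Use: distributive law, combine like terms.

−23x + 6 + 34z + 52xz − 12z² − 35x²

(1 + 6z − 5x)(7x + 6 − 2z)
= 7x + 6 − 2z + 42xz + 36z − 12z² − 35x² − 30x + 10xz    [distributive law]
= −23x + 6 + 34z + 52xz − 12z² − 35x²    [combine like terms]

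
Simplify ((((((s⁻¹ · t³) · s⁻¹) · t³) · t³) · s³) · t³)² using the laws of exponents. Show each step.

s²·t²⁴

((((((s⁻¹ · t³) · s⁻¹) · t³) · t³) · s³) · t³)²
= ((((((s⁻¹ · t³) · s⁻¹) · t³) · t³) · s³)²) · ((t³)²)    [power of a product]
= ((((((s⁻¹ · t³) · s⁻¹) · t³) · t³)²) · ((s³)²)) · ((t³)²)    [power of a product]
= ((((((s⁻¹ · t³) · s⁻¹) · t³)²) · ((t³)²)) · ((s³)²)) · ((t³)²)    [power of a product]
= ((((((s⁻¹ · t³) · s⁻¹)²) · ((t³)²)) · ((t³)²)) · ((s³)²)) · ((t³)²)    [power of a product]
= ((((((s⁻¹ · t³)²) · ((s⁻¹)²)) · ((t³)²)) · ((t³)²)) · ((s³)²)) · ((t³)²)    [power of a product]
= (((((((s⁻¹)²) · ((t³)²)) · ((s⁻¹)²)) · ((t³)²)) · ((t³)²)) · ((s³)²)) · ((t³)²)    [power of a product]
= (((((s⁻² · ((t³)²)) · ((s⁻¹)²)) · ((t³)²)) · ((t³)²)) · ((s³)²)) · ((t³)²)    [power of a power]
= (((((s⁻² · t⁶) · ((s⁻¹)²)) · ((t³)²)) · ((t³)²)) · ((s³)²)) · ((t³)²)    [power of a power]
= (((((s⁻² · t⁶) · s⁻²) · ((t³)²)) · ((t³)²)) · ((s³)²)) · ((t³)²)    [power of a power]
= (((((s⁻² · t⁶) · s⁻²) · t⁶) · ((t³)²)) · ((s³)²)) · ((t³)²)    [power of a power]
= (((((s⁻² · t⁶) · s⁻²) · t⁶) · t⁶) · ((s³)²)) · ((t³)²)    [power of a power]
= (((((s⁻² · t⁶) · s⁻²) · t⁶) · t⁶) · s⁶) · ((t³)²)    [power of a power]
= (((((s⁻² · t⁶) · s⁻²) · t⁶) · t⁶) · s⁶) · t⁶    [power of a power]
= s²·t²⁴    [product of powers]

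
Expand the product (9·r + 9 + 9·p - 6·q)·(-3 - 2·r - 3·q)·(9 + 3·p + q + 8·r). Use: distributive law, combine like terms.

-621·r - 513·p·r - 252·q·r - 522·r^2 - 198·p·r^2 - 138·q·r^2 - 144·r^3 - 279·p·q·r + 129·q^2·r - 243 - 324·p - 108·q - 297·p·q + 153·q^2 - 81·p^2 - 54·p^2·r - 81·p^2·q + 27·p·q^2 + 18·q^3

(9·r + 9 + 9·p - 6·q)·(-3 - 2·r - 3·q)·(9 + 3·p + q + 8·r)
= (-27·r - 18·r^2 - 27·q·r - 27 - 18·r - 27·q - 27·p - 18·p·r - 27·p·q + 18·q + 12·q·r + 18·q^2)·(9 + 3·p + q + 8·r)    [distributive law]
= (-45·r - 18·r^2 - 15·q·r - 27 - 9·q - 27·p - 18·p·r - 27·p·q + 18·q^2)·(9 + 3·p + q + 8·r)    [combine like terms]
= -405·r - 135·p·r - 45·q·r - 360·r^2 - 162·r^2 - 54·p·r^2 - 18·q·r^2 - 144·r^3 - 135·q·r - 45·p·q·r - 15·q^2·r - 120·q·r^2 - 243 - 81·p - 27·q - 216·r - 81·q - 27·p·q - 9·q^2 - 72·q·r - 243·p - 81·p^2 - 27·p·q - 216·p·r - 162·p·r - 54·p^2·r - 18·p·q·r - 144·p·r^2 - 243·p·q - 81·p^2·q - 27·p·q^2 - 216·p·q·r + 162·q^2 + 54·p·q^2 + 18·q^3 + 144·q^2·r    [distributive law]
= -621·r - 513·p·r - 252·q·r - 522·r^2 - 198·p·r^2 - 138·q·r^2 - 144·r^3 - 279·p·q·r + 129·q^2·r - 243 - 324·p - 108·q - 297·p·q + 153·q^2 - 81·p^2 - 54·p^2·r - 81·p^2·q + 27·p·q^2 + 18·q^3    [combine like terms]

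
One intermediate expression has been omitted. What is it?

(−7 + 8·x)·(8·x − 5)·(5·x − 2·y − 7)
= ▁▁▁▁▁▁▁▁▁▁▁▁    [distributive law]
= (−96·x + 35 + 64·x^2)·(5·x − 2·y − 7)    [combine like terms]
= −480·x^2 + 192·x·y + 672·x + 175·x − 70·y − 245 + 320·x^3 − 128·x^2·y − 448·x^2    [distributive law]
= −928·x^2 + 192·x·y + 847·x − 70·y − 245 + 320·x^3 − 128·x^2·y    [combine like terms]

After distributive law, the bracketed line is:

(−56·x + 35 + 64·x^2 − 40·x)·(5·x − 2·y − 7)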